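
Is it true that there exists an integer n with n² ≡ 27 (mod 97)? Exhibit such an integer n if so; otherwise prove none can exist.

n = 67

n = 67 works: 67² = 4489, and 4489 − 27 = 4462 = 46·97.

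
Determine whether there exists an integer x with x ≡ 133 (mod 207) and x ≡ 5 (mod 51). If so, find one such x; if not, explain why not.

Both moduli are multiples of 3 = gcd(207, 51), so any solution would satisfy x ≡ 133 and x ≡ 5 modulo 3 simultaneously.
However 133 ≡ 1 and 5 ≡ 2 (mod 3), and 1 ≠ 2.
So no integer satisfies both congruences.

No, no such integer exists.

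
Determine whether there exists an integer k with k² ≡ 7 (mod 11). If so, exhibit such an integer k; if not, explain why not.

Squares mod 11 repeat after k = 5 (as (−k)² = k²); for k = 0..5 they are 0, 1, 4, 9, 5, 3.
The set of squares mod 11 is therefore {0, 1, 3, 4, 5, 9}, which does not contain 7.
Hence no integer k has k² ≡ 7 (mod 11).

No, no such integer exists.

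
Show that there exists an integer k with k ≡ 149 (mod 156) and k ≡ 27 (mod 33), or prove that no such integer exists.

No, no such integer exists.

Reduce both congruences modulo 3, which divides 156 and 33: they say k ≡ 149 (mod 3) and k ≡ 27 (mod 3).
But 149 mod 3 = 2 while 27 mod 3 = 0, a contradiction.
Hence the system has no solution.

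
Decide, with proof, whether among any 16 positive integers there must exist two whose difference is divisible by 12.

Yes.

Each integer lies in one of the 12 residue classes modulo 12.
Placing 16 integers into 12 classes, some class receives at least two — say a and b.
Then a ≡ b (mod 12), i.e. 12 ∣ (a − b).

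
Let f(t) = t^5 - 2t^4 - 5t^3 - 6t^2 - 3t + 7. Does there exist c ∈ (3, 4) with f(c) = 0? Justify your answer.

Yes, f has a root in the interval.

f(3) = -110 and f(4) = 91, which have opposite signs.
Since f is a polynomial it is continuous on [3, 4].
So by the Intermediate Value Theorem there is a c strictly between 3 and 4 with f(c) = 0.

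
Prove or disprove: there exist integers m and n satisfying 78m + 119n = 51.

Since gcd(78, 119) = 1, every integer is an integer combination of 78 and 119.
Dividing repeatedly: 119 = 1·78 + 41, 78 = 1·41 + 37, 41 = 1·37 + 4, 37 = 9·4 + 1, 4 = 4·1 + 0.
Working back up the chain: 1 = 37 − 9·4 = 37 − 9·(41 − 1·37) = −9·41 + 10·37 = −9·41 + 10·(78 − 1·41) = 10·78 − 19·41 = 10·78 − 19·(119 − 1·78) = −19·119 + 29·78. So 78·29 + 119·(-19) = 1.
Scaling by 51 gives the particular solution (m, n) = (1479, -969).
Subtracting 12·119 from m and adding 12·78 to n gives the tidier solution (51, -33).
Check: 78·51 + 119·(-33) = 3978 − 3927 = 51. ✓

m = 51, n = -33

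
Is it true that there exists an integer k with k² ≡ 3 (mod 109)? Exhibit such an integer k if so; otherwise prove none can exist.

Take k = 60. Then 60² = 3600 = 33·109 + 3, so 60² ≡ 3 (mod 109).

k = 60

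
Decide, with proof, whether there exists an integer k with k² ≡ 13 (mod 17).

Take k = 9. Then 9² = 81 = 4·17 + 13, so 9² ≡ 13 (mod 17).

k = 9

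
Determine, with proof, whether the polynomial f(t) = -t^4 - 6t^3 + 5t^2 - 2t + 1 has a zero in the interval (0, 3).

Yes, f has a root in the interval.

f(0) = 1 and f(3) = -203, which have opposite signs.
f is continuous everywhere (it is a polynomial), in particular on [0, 3].
By the Intermediate Value Theorem, f takes the value 0 somewhere in the open interval.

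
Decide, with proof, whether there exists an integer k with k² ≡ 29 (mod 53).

k = 20

Take k = 20. Then 20² = 400 = 7·53 + 29, so 20² ≡ 29 (mod 53).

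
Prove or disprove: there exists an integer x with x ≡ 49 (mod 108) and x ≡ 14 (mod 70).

Both moduli are multiples of 2 = gcd(108, 70), so any solution would satisfy x ≡ 49 and x ≡ 14 modulo 2 simultaneously.
However 49 ≡ 1 and 14 ≡ 0 (mod 2), and 1 ≠ 0.
Therefore no such x exists.

No, no such integer exists.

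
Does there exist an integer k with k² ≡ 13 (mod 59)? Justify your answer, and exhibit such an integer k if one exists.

Apply Euler's criterion with the prime 59: 13 is a quadratic residue iff 13^29 ≡ 1 (mod 59), and a non-residue iff it is ≡ −1.
Repeated squaring mod 59: 13^2 = 169 ≡ 51; 13^4 ≡ 51² = 2601 ≡ 5; 13^8 ≡ 5² = 25 ≡ 25; 13^16 ≡ 25² = 625 ≡ 35.
Since 29 = 16 + 8 + 4 + 1, 13^29 ≡ 35 · 25 · 5 · 13; multiplying out mod 59: 35·25 = 875 ≡ 49, then 49·5 = 245 ≡ 9, then 9·13 = 117 ≡ 58. Thus 13^29 ≡ 58 ≡ −1 (mod 59).
The value −1 means 13 is a non-residue modulo 59, so k² ≡ 13 (mod 59) is impossible.

No such integer exists.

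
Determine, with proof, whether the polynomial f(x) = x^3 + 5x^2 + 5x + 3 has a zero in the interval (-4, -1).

f(-4) = -1 and f(-1) = 2, which have opposite signs.
Since f is a polynomial it is continuous on [-4, -1].
By the Intermediate Value Theorem, f takes the value 0 somewhere in the open interval.

Yes, f has a root in the interval.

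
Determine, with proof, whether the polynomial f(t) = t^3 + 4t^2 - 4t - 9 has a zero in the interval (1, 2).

f(1) = -8 and f(2) = 7, which have opposite signs.
f is continuous everywhere (it is a polynomial), in particular on [1, 2].
By the Intermediate Value Theorem f must vanish at some point of (1, 2).

Such a root exists.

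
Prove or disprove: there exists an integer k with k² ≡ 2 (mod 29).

There is no such integer.

Apply Euler's criterion with the prime 29: 2 is a quadratic residue iff 2^14 ≡ 1 (mod 29), and a non-residue iff it is ≡ −1.
Squaring successively (mod 29): 2^2 = 4 ≡ 4; 2^4 ≡ 4² = 16 ≡ 16; 2^8 ≡ 16² = 256 ≡ 24.
Since 14 = 8 + 4 + 2, 2^14 ≡ 24 · 16 · 4; multiplying out mod 29: 24·16 = 384 ≡ 7, then 7·4 = 28 ≡ 28. Thus 2^14 ≡ 28 ≡ −1 (mod 29).
By Euler's criterion 2 is a quadratic non-residue mod 29: no k satisfies k² ≡ 2 (mod 29).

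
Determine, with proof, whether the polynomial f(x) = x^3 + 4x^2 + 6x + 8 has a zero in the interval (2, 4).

f(2) = 44 and f(4) = 160, both positive.
f'(x) = 3x^2 + 8x + 6 has discriminant 8² − 4·3·6 = -8 < 0, so f' has no real roots and is positive for every real x.
So f is strictly increasing; between 2 and 4 its values lie between f(2) = 44 and f(4) = 160, all positive. Therefore f has no root in (2, 4).

f has no root in that interval.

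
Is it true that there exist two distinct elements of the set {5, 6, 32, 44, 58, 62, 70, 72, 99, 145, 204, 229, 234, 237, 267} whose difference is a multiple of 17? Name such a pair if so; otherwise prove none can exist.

Residues mod 17: 5↦5, 6↦6, 32↦15, 44↦10, 58↦7, 62↦11, 70↦2, 72↦4, 99↦14, 145↦9, 204↦0, 229↦8, 234↦13, 237↦16, 267↦12.
All 15 residues are distinct, so no two elements differ by a multiple of 17.

There is no such pair.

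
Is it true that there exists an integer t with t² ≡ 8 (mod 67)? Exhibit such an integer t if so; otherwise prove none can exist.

Apply Euler's criterion with the prime 67: 8 is a quadratic residue iff 8^33 ≡ 1 (mod 67), and a non-residue iff it is ≡ −1.
Squaring successively (mod 67): 8^2 = 64 ≡ 64; 8^4 ≡ 64² = 4096 ≡ 9; 8^8 ≡ 9² = 81 ≡ 14; 8^16 ≡ 14² = 196 ≡ 62; 8^32 ≡ 62² = 3844 ≡ 25.
Since 33 = 32 + 1, 8^33 ≡ 25 · 8; multiplying out mod 67: 25·8 = 200 ≡ 66. Thus 8^33 ≡ 66 ≡ −1 (mod 67).
By Euler's criterion 8 is a quadratic non-residue mod 67: no t satisfies t² ≡ 8 (mod 67).

No such integer exists.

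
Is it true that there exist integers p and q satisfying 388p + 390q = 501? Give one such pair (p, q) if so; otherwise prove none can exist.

Both 388 and 390 are divisible by gcd(388, 390) = 2, hence so is any combination 388p + 390q.
But 501 is not a multiple of 2 (it leaves remainder 1).
So the equation is unsolvable over ℤ.

No such integers exist.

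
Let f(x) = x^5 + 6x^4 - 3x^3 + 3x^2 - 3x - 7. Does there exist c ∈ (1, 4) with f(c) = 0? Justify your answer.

f(1) = -3 and f(4) = 2397, which have opposite signs.
As a polynomial, f is continuous on every closed interval.
So by the Intermediate Value Theorem there is a c strictly between 1 and 4 with f(c) = 0.

Yes, such a c exists.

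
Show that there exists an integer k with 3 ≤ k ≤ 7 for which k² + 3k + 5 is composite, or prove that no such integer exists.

At k = 4: 4² + 3·4 + 5 = 33 = 3·11, which is composite.

k = 4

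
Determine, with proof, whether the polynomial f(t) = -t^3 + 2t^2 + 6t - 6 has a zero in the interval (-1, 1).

f(-1) = -9 and f(1) = 1, which have opposite signs.
Since f is a polynomial it is continuous on [-1, 1].
By the Intermediate Value Theorem f must vanish at some point of (-1, 1).

Yes, f has a root in the interval.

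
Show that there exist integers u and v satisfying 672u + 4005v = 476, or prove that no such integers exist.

Any value of 672u + 4005v is a multiple of gcd(672, 4005) = 3.
But 476 = 3·158 + 2, so 3 ∤ 476.
Therefore 672u + 4005v = 476 has no solution in integers.

No, no such integers exist.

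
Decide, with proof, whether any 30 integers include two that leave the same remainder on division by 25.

Yes, this is always true.

Each integer lies in one of the 25 residue classes modulo 25.
Since 30 > 25, two of the 30 integers must share a residue class by the pigeonhole principle; call them a and b.
That is, a and b leave the same remainder on division by 25, as claimed.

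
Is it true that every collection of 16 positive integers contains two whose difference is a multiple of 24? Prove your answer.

No; for instance {16, 17, 18, 19, 20, 21, 22, 23, 24, 25, 26, 27, 28, 29, 30, 31} is a counterexample.

Try 16 consecutive integers, 16, 17, …, 31. Their remainders mod 24 are 16, 17, 18, 19, 20, 21, 22, 23, 0, 1, 2, 3, 4, 5, 6, 7 — pairwise different, as any 16 ≤ 24 consecutive integers have distinct residues.
The differences between them range over 1, …, 15, none of which is divisible by 24.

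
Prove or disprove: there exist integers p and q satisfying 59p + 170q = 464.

p = 126, q = -41

59 and 170 are coprime, so 59p + 170q ranges over all of ℤ.
Dividing repeatedly: 170 = 2·59 + 52, 59 = 1·52 + 7, 52 = 7·7 + 3, 7 = 2·3 + 1, 3 = 3·1 + 0.
Back-substituting, 1 = 7 − 2·3 = 7 − 2·(52 − 7·7) = −2·52 + 15·7 = −2·52 + 15·(59 − 1·52) = 15·59 − 17·52 = 15·59 − 17·(170 − 2·59) = −17·170 + 49·59; that is, 59·49 + 170·(-17) = 1.
Scaling by 464 gives the particular solution (p, q) = (22736, -7888).
Shifting by a multiple of (170, −59) keeps it a solution: p = 22736 − 133·170 = 126, q = -7888 + 133·59 = -41.
Indeed 59·126 + 170·(-41) = 7434 − 6970 = 464.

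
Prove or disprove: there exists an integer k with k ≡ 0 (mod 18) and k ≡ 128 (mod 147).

No such integer exists.

gcd(18, 147) = 3. If k ≡ 0 (mod 18) and k ≡ 128 (mod 147), then k ≡ 0 (mod 3) and k ≡ 128 (mod 3).
These are incompatible: 0 − 128 = -128 is not divisible by 3.
Therefore no such k exists.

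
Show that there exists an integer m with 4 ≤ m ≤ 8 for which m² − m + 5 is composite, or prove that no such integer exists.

m = 5

At m = 5: 5² − 5 + 5 = 25 = 5·5, which is composite.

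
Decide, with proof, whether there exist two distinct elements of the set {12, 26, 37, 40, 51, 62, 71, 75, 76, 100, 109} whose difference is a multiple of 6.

26 mod 6 = 2 and 62 mod 6 = 2, so 62 − 26 = 36 = 6·6.

The pair (26, 62) works.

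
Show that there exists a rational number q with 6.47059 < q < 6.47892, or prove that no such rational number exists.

Multiplying by 19: 19·6.47059 = 122.94121 and 19·6.47892 = 123.09948, so the integer 123 lies strictly between them.
So q = 123/19 works: it is a ratio of integers, and dividing 19·6.47059 < 123 < 19·6.47892 through by 19 gives 6.47059 < 123/19 < 6.47892.

q = 123/19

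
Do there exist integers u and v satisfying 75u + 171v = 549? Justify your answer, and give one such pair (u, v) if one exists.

u = 21, v = -6

gcd(75, 171) = 3, and 3 divides 549, so integer solutions exist.
Dividing through by 3 reduces the equation to 25u + 57v = 183.
Euclidean algorithm: 57 = 2·25 + 7, 25 = 3·7 + 4, 7 = 1·4 + 3, 4 = 1·3 + 1, 3 = 3·1 + 0.
Back-substituting, 1 = 4 − 1·3 = 4 − (7 − 1·4) = −7 + 2·4 = −7 + 2·(25 − 3·7) = 2·25 − 7·7 = 2·25 − 7·(57 − 2·25) = −7·57 + 16·25; that is, 25·16 + 57·(-7) = 1.
Times 183: 25·2928 + 57·(-1281) = 183, so (2928, -1281) solves it.
The general solution is u = 2928 + 57k, v = -1281 − 25k; taking k = -51 gives the smaller pair u = 21, v = -6.
Check: 75·21 + 171·(-6) = 1575 − 1026 = 549. ✓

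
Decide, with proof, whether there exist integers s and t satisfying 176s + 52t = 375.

gcd(176, 52) = 4, so every integer of the form 176s + 52t is a multiple of 4.
But 375 = 4·93 + 3, so 4 ∤ 375.
Hence no integers s, t satisfy the equation.

No such integers exist.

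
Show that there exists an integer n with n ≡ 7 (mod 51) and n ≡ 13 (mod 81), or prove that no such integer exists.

n = 823

gcd(51, 81) = 3. A simultaneous solution exists iff 7 ≡ 13 (mod 3); here 7 mod 3 = 1 = 13 mod 3, so it does.
Put n = 7 + 51t, so we need 51t ≡ 6 (mod 81), equivalently (divide by 3) 17t ≡ 2 (mod 27).
Since 17·8 = 136 = 5·27 + 1, the inverse of 17 mod 27 is 8.
Therefore t ≡ 8·2 = 16 (mod 27).
Then n = 7 + 51·16 = 823.
Check: 823 mod 51 = 7, 823 mod 81 = 13. ✓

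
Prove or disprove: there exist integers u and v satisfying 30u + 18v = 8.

Both 30 and 18 are divisible by gcd(30, 18) = 6, hence so is any combination 30u + 18v.
But 8 = 6·1 + 2, so 6 ∤ 8.
Therefore 30u + 18v = 8 has no solution in integers.

There are no such integers.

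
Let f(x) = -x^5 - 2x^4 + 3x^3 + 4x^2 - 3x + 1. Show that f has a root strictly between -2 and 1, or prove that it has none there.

Yes, f has a root in the interval.

f(-2) = -1 and f(1) = 2, which have opposite signs.
As a polynomial, f is continuous on every closed interval.
By the Intermediate Value Theorem, f takes the value 0 somewhere in the open interval.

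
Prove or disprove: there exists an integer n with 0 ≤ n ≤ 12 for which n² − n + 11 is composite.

At n = 11: 11² − 11 + 11 = 121 = 11·11, which is composite.

n = 11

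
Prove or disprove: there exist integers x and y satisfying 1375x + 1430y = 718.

There are no such integers.

Any value of 1375x + 1430y is a multiple of gcd(1375, 1430) = 55.
But 718 is not a multiple of 55 (it leaves remainder 3).
So the equation is unsolvable over ℤ.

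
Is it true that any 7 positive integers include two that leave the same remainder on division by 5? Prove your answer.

Each integer lies in one of the 5 residue classes modulo 5.
Since 7 > 5, two of the 7 integers must share a residue class by the pigeonhole principle; call them a and b.
So a and b have equal remainders mod 5, which is exactly what was to be shown.

Yes, this is always true.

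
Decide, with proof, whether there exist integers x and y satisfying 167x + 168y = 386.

x = 118, y = -115

Since gcd(167, 168) = 1, every integer is an integer combination of 167 and 168.
Euclidean algorithm: 168 = 1·167 + 1, 167 = 167·1 + 0.
Back-substituting, 1 = 168 − 1·167; that is, 167·(-1) + 168·1 = 1.
Times 386: 167·(-386) + 168·386 = 386, so (-386, 386) solves it.
Shifting by a multiple of (168, −167) keeps it a solution: x = -386 + 3·168 = 118, y = 386 − 3·167 = -115.
Indeed 167·118 + 168·(-115) = 19706 − 19320 = 386.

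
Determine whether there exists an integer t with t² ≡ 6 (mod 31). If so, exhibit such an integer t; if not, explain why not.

Apply Euler's criterion with the prime 31: 6 is a quadratic residue iff 6^15 ≡ 1 (mod 31), and a non-residue iff it is ≡ −1.
Squaring successively (mod 31): 6^2 = 36 ≡ 5; 6^4 ≡ 5² = 25 ≡ 25; 6^8 ≡ 25² = 625 ≡ 5.
Since 15 = 8 + 4 + 2 + 1, 6^15 ≡ 5 · 25 · 5 · 6; multiplying out mod 31: 5·25 = 125 ≡ 1, then 1·5 = 5 ≡ 5, then 5·6 = 30 ≡ 30. Thus 6^15 ≡ 30 ≡ −1 (mod 31).
By Euler's criterion 6 is a quadratic non-residue mod 31: no t satisfies t² ≡ 6 (mod 31).

No, no such integer exists.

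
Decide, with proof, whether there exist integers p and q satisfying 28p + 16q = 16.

Every value of 28p + 16q is a multiple of gcd(28, 16) = 4; since 4 ∣ 16, solutions exist.
Dividing through by 4 reduces the equation to 7p + 4q = 4.
Dividing repeatedly: 7 = 1·4 + 3, 4 = 1·3 + 1, 3 = 3·1 + 0.
Working back up the chain: 1 = 4 − 1·3 = 4 − (7 − 1·4) = −7 + 2·4. So 7·(-1) + 4·2 = 1.
Times 4: 7·(-4) + 4·8 = 4, so (-4, 8) solves it.
The general solution is p = -4 + 4k, q = 8 − 7k; taking k = 1 gives the smaller pair p = 0, q = 1.
Check: 28·0 + 16·1 = 0 + 16 = 16. ✓

p = 0, q = 1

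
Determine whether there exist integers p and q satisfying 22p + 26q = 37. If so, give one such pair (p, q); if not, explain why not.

Both 22 and 26 are divisible by gcd(22, 26) = 2, hence so is any combination 22p + 26q.
However 37 leaves remainder 1 on division by 2.
Hence no integers p, q satisfy the equation.

There are no such integers.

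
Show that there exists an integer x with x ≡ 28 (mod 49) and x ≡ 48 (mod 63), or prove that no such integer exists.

There is no such integer.

Reduce both congruences modulo 7, which divides 49 and 63: they say x ≡ 28 (mod 7) and x ≡ 48 (mod 7).
However 28 ≡ 0 and 48 ≡ 6 (mod 7), and 0 ≠ 6.
Therefore no such x exists.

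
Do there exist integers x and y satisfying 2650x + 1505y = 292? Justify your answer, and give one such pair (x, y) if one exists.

No, no such integers exist.

Any value of 2650x + 1505y is a multiple of gcd(2650, 1505) = 5.
However 292 leaves remainder 2 on division by 5.
Hence no integers x, y satisfy the equation.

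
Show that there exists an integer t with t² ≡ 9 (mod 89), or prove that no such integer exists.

t = 86

Take t = 86. Then 86² = 7396 = 83·89 + 9, so 86² ≡ 9 (mod 89).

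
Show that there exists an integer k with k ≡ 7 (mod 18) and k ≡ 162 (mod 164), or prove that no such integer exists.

Both moduli are multiples of 2 = gcd(18, 164), so any solution would satisfy k ≡ 7 and k ≡ 162 modulo 2 simultaneously.
However 7 ≡ 1 and 162 ≡ 0 (mod 2), and 1 ≠ 0.
Hence the system has no solution.

No such integer exists.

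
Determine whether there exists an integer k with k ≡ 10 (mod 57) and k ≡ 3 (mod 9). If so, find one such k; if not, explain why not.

Reduce both congruences modulo 3, which divides 57 and 9: they say k ≡ 10 (mod 3) and k ≡ 3 (mod 3).
These are incompatible: 10 − 3 = 7 is not divisible by 3.
Hence the system has no solution.

No, no such integer exists.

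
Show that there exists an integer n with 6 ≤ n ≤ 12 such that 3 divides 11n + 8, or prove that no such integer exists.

Scanning upward from n = 6 gives 74, 85, none divisible by 3. At n = 8 we get 11·8 + 8 = 96, and 96 = 3·32.

n = 8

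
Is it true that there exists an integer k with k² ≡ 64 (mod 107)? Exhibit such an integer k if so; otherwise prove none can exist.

Take k = 99. Then 99² = 9801 = 91·107 + 64, so 99² ≡ 64 (mod 107).

k = 99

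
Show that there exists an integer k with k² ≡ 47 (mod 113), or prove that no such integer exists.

No, no such integer exists.

Apply Euler's criterion with the prime 113: 47 is a quadratic residue iff 47^56 ≡ 1 (mod 113), and a non-residue iff it is ≡ −1.
Repeated squaring mod 113: 47^2 = 2209 ≡ 62; 47^4 ≡ 62² = 3844 ≡ 2; 47^8 ≡ 2² = 4 ≡ 4; 47^16 ≡ 4² = 16 ≡ 16; 47^32 ≡ 16² = 256 ≡ 30.
Since 56 = 32 + 16 + 8, 47^56 ≡ 30 · 16 · 4; multiplying out mod 113: 30·16 = 480 ≡ 28, then 28·4 = 112 ≡ 112. Thus 47^56 ≡ 112 ≡ −1 (mod 113).
By Euler's criterion 47 is a quadratic non-residue mod 113: no k satisfies k² ≡ 47 (mod 113).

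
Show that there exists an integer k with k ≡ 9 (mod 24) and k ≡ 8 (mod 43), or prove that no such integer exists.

k = 825

Since 24 and 43 share no common factor, CRT says the pair of congruences has a solution (unique mod 1032).
Write k = 9 + 24t and require 9 + 24t ≡ 8 (mod 43), i.e. 24t ≡ 42 (mod 43).
Since 24·9 = 216 = 5·43 + 1, the inverse of 24 mod 43 is 9.
Therefore t ≡ 9·42 = 378 ≡ 34 (mod 43).
With t = 34: k = 9 + 24·34 = 825.
Verify: 825 = 34·24 + 9 and 825 = 19·43 + 8. ✓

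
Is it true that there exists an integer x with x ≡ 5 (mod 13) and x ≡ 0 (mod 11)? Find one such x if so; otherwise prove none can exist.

gcd(13, 11) = 1, so the Chinese Remainder Theorem guarantees exactly one residue class mod 143 satisfying both.
Any solution of the first congruence is x = 5 + 13t; substituting into the second, 13t ≡ 0 − 5 ≡ 6 (mod 11).
13 ≡ 2 (mod 11), so this reads 2t ≡ 6 (mod 11). Note 2·6 = 12 ≡ 1 (mod 11) (as 12 − 1 = 1·11), so 2⁻¹ ≡ 6.
Multiplying by 6: t ≡ 6·6 = 36 ≡ 3 (mod 11).
Taking t = 3 gives x = 5 + 13·3 = 44.
Verify: 44 = 3·13 + 5 and 44 = 4·11 + 0. ✓

x = 44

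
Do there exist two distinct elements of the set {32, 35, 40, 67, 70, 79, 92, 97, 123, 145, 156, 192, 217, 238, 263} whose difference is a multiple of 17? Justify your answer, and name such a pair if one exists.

Residues mod 17: 32↦15, 35↦1, 40↦6, 67↦16, 70↦2, 79↦11, 92↦7, 97↦12, 123↦4, 145↦9, 156↦3, 192↦5, 217↦13, 238↦0, 263↦8.
These 15 residues are pairwise different, hence no difference of two elements is divisible by 17.

No such pair exists.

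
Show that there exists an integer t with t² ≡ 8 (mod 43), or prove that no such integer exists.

Apply Euler's criterion with the prime 43: 8 is a quadratic residue iff 8^21 ≡ 1 (mod 43), and a non-residue iff it is ≡ −1.
Repeated squaring mod 43: 8^2 = 64 ≡ 21; 8^4 ≡ 21² = 441 ≡ 11; 8^8 ≡ 11² = 121 ≡ 35; 8^16 ≡ 35² = 1225 ≡ 21.
Since 21 = 16 + 4 + 1, 8^21 ≡ 21 · 11 · 8; multiplying out mod 43: 21·11 = 231 ≡ 16, then 16·8 = 128 ≡ 42. Thus 8^21 ≡ 42 ≡ −1 (mod 43).
The value −1 means 8 is a non-residue modulo 43, so t² ≡ 8 (mod 43) is impossible.

No, no such integer exists.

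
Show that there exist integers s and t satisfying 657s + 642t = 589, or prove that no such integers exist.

No such integers exist.

Any value of 657s + 642t is a multiple of gcd(657, 642) = 3.
However 589 leaves remainder 1 on division by 3.
Therefore 657s + 642t = 589 has no solution in integers.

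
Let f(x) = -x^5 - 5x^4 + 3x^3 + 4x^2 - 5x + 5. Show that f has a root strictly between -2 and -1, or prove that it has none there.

f(-2) = -41 and f(-1) = 7, which have opposite signs.
As a polynomial, f is continuous on every closed interval.
By the Intermediate Value Theorem f must vanish at some point of (-2, -1).

Such a root exists.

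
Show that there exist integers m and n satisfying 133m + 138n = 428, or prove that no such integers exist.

Since gcd(133, 138) = 1, every integer is an integer combination of 133 and 138.
Dividing repeatedly: 138 = 1·133 + 5, 133 = 26·5 + 3, 5 = 1·3 + 2, 3 = 1·2 + 1, 2 = 2·1 + 0.
Back-substituting, 1 = 3 − 1·2 = 3 − (5 − 1·3) = −5 + 2·3 = −5 + 2·(133 − 26·5) = 2·133 − 53·5 = 2·133 − 53·(138 − 1·133) = −53·138 + 55·133; that is, 133·55 + 138·(-53) = 1.
Scaling by 428 gives the particular solution (m, n) = (23540, -22684).
The general solution is m = 23540 + 138k, n = -22684 − 133k; taking k = -170 gives the smaller pair m = 80, n = -74.
Check: 133·80 + 138·(-74) = 10640 − 10212 = 428. ✓

m = 80, n = -74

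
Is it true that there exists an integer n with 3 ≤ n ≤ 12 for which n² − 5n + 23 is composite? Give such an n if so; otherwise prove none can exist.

No, no such integer n in that range exists.

The values for n = 3, 4, …, 12 are 17, 19, 23, 29, 37, 47, 59, 73, 89, 107, and each of these is prime.
So no value in the range makes the expression composite.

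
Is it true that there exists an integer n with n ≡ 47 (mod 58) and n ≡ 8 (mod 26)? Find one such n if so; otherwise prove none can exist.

No, no such integer exists.

Reduce both congruences modulo 2, which divides 58 and 26: they say n ≡ 47 (mod 2) and n ≡ 8 (mod 2).
These are incompatible: 47 − 8 = 39 is not divisible by 2.
So no integer satisfies both congruences.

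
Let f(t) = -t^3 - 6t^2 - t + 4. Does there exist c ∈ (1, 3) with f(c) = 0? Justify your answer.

No such root exists.

The endpoint values f(1) = -4 and f(3) = -80 are both negative. Claim: f(t) < 0 for every t in (1, 3).
Substitute t = 1 + u, where 0 < u < 2 on the interval. Expanding, f(1 + u) = -u^3 - 9u^2 - 16u - 4.
The nonzero coefficients here are all negative, so for u > 0 every term is negative (or zero), and the constant term -4 is strictly negative.
Therefore f(t) < 0 throughout (1, 3), and f has no zero there.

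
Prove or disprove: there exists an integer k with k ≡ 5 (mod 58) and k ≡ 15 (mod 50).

Here gcd(58, 50) = 2, and both 5 and 15 leave remainder 1 mod 2, so the system is consistent.
Put k = 5 + 58t, so we need 58t ≡ 10 (mod 50), equivalently (divide by 2) 29t ≡ 5 (mod 25).
29 ≡ 4 (mod 25), so this reads 4t ≡ 5 (mod 25). Invert 4 mod 25 by the Euclidean algorithm: 25 = 6·4 + 1, 4 = 4·1 + 0; back-substituting, 1 = 25 − 6·4. Hence 4·(-6) ≡ 1, so 4⁻¹ ≡ -6 ≡ 19 (mod 25).
Multiplying by 19: t ≡ 19·5 = 95 ≡ 20 (mod 25).
Then k = 5 + 58·20 = 1165.
Check: 1165 mod 58 = 5, 1165 mod 50 = 15. ✓

k = 1165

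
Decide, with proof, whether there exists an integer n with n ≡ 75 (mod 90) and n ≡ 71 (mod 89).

n = 7725

gcd(90, 89) = 1, so the Chinese Remainder Theorem guarantees exactly one residue class mod 8010 satisfying both.
Any solution of the first congruence is n = 75 + 90t; substituting into the second, 90t ≡ 71 − 75 ≡ 85 (mod 89).
90 ≡ 1 (mod 89), so this reads 1t ≡ 85 (mod 89). So t ≡ 85 (mod 89).
With t = 85: n = 75 + 90·85 = 7725.
Indeed 7725 ≡ 75 (mod 90) and 7725 ≡ 71 (mod 89).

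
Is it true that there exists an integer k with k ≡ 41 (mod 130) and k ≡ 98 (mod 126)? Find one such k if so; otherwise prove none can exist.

gcd(130, 126) = 2. If k ≡ 41 (mod 130) and k ≡ 98 (mod 126), then k ≡ 41 (mod 2) and k ≡ 98 (mod 2).
However 41 ≡ 1 and 98 ≡ 0 (mod 2), and 1 ≠ 0.
So no integer satisfies both congruences.

There is no such integer.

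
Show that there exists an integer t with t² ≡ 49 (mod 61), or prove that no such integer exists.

t = 7

Take t = 7. Then 7² = 49, and since 0 ≤ 49 < 61 this is already reduced: 7² ≡ 49 (mod 61).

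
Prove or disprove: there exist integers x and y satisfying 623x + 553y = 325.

No such integers exist.

Both 623 and 553 are divisible by gcd(623, 553) = 7, hence so is any combination 623x + 553y.
However 325 leaves remainder 3 on division by 7.
Hence no integers x, y satisfy the equation.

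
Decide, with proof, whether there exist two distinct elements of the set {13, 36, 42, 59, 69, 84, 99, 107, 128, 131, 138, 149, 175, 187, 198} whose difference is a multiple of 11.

36 mod 11 = 3 and 69 mod 11 = 3, so 69 − 36 = 33 = 3·11.

The pair (36, 69) works.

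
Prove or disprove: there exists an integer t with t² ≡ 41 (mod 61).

Take t = 23. Then 23² = 529 = 8·61 + 41, so 23² ≡ 41 (mod 61).

t = 23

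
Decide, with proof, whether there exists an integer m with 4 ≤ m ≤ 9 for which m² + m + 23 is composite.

m = 6

At m = 6: 6² + 6 + 23 = 65 = 5·13, which is composite.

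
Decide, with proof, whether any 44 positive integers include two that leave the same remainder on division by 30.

Yes, this is always true.

There are exactly 30 possible remainders on division by 30.
Since 44 > 30, two of the 44 integers must share a residue class by the pigeonhole principle; call them a and b.
So a and b have equal remainders mod 30, which is exactly what was to be shown.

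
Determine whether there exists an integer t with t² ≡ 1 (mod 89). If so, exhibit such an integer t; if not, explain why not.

t = 1

Take t = 1. Then 1² = 1, and since 0 ≤ 1 < 89 this is already reduced: 1² ≡ 1 (mod 89).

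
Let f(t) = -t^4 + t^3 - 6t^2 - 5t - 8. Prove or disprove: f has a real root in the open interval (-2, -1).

The endpoint values f(-2) = -46 and f(-1) = -11 are both negative. Claim: f(t) < 0 for every t in (-2, -1).
Shift to the endpoint -1: with t = -1 − u (0 < u < 1), one computes f(-1 − u) = -u^4 - 5u^3 - 15u^2 - 14u - 11.
All 5 nonzero coefficients of this polynomial in u are negative; hence for u > 0 the value is a sum of negative terms (the constant -11 among them).
So f is strictly negative on (-2, -1); no root exists in the interval.

No.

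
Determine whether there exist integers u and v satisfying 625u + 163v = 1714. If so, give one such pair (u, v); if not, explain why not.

u = 15, v = -47

Since gcd(625, 163) = 1, every integer is an integer combination of 625 and 163.
Dividing repeatedly: 625 = 3·163 + 136, 163 = 1·136 + 27, 136 = 5·27 + 1, 27 = 27·1 + 0.
Back-substituting, 1 = 136 − 5·27 = 136 − 5·(163 − 1·136) = −5·163 + 6·136 = −5·163 + 6·(625 − 3·163) = 6·625 − 23·163; that is, 625·6 + 163·(-23) = 1.
Scaling by 1714 gives the particular solution (u, v) = (10284, -39422).
Shifting by a multiple of (163, −625) keeps it a solution: u = 10284 − 63·163 = 15, v = -39422 + 63·625 = -47.
Indeed 625·15 + 163·(-47) = 9375 − 7661 = 1714.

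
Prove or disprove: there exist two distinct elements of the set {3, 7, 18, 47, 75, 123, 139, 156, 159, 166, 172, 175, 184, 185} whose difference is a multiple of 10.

3 mod 10 = 3 and 123 mod 10 = 3, so 123 − 3 = 120 = 12·10.

3 and 123 are such a pair.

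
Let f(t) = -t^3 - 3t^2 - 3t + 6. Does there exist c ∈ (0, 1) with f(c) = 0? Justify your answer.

f(0) = 6 and f(1) = -1, which have opposite signs.
As a polynomial, f is continuous on every closed interval.
The Intermediate Value Theorem then guarantees some c ∈ (0, 1) with f(c) = 0.

Such a root exists.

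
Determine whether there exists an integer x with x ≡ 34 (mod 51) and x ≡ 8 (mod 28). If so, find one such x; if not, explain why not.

x = 1156

The moduli 51 and 28 are coprime, so by the Chinese Remainder Theorem a unique solution modulo 1428 exists.
Write x = 34 + 51t and require 34 + 51t ≡ 8 (mod 28), i.e. 51t ≡ 2 (mod 28).
51 ≡ 23 (mod 28), so this reads 23t ≡ 2 (mod 28). To invert 23 modulo 28: 28 = 1·23 + 5, 23 = 4·5 + 3, 5 = 1·3 + 2, 3 = 1·2 + 1, 2 = 2·1 + 0, and unwinding, 1 = 3 − 1·2 = 3 − (5 − 1·3) = −5 + 2·3 = −5 + 2·(23 − 4·5) = 2·23 − 9·5 = 2·23 − 9·(28 − 1·23) = −9·28 + 11·23. Thus 23⁻¹ ≡ 11 (mod 28).
Therefore t ≡ 11·2 = 22 (mod 28).
Taking t = 22 gives x = 34 + 51·22 = 1156.
Check: 1156 mod 51 = 34, 1156 mod 28 = 8. ✓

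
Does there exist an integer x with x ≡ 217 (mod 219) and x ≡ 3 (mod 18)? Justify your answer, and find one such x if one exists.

No, no such integer exists.

gcd(219, 18) = 3. If x ≡ 217 (mod 219) and x ≡ 3 (mod 18), then x ≡ 217 (mod 3) and x ≡ 3 (mod 3).
However 217 ≡ 1 and 3 ≡ 0 (mod 3), and 1 ≠ 0.
So no integer satisfies both congruences.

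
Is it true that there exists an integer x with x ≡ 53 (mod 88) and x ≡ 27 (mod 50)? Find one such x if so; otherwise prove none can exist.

x = 2077

gcd(88, 50) = 2. A simultaneous solution exists iff 53 ≡ 27 (mod 2); here 53 mod 2 = 1 = 27 mod 2, so it does.
Put x = 53 + 88t, so we need 88t ≡ 24 (mod 50), equivalently (divide by 2) 44t ≡ 12 (mod 25).
44 ≡ 19 (mod 25), so this reads 19t ≡ 12 (mod 25). To invert 19 modulo 25: 25 = 1·19 + 6, 19 = 3·6 + 1, 6 = 6·1 + 0, and unwinding, 1 = 19 − 3·6 = 19 − 3·(25 − 1·19) = −3·25 + 4·19. Thus 19⁻¹ ≡ 4 (mod 25).
Therefore t ≡ 4·12 = 48 ≡ 23 (mod 25).
Then x = 53 + 88·23 = 2077.
Verify: 2077 = 23·88 + 53 and 2077 = 41·50 + 27. ✓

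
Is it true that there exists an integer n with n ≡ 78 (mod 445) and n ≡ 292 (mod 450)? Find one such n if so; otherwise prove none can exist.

gcd(445, 450) = 5. If n ≡ 78 (mod 445) and n ≡ 292 (mod 450), then n ≡ 78 (mod 5) and n ≡ 292 (mod 5).
But 78 mod 5 = 3 while 292 mod 5 = 2, a contradiction.
So no integer satisfies both congruences.

There is no such integer.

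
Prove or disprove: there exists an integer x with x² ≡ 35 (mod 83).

Apply Euler's criterion with the prime 83: 35 is a quadratic residue iff 35^41 ≡ 1 (mod 83), and a non-residue iff it is ≡ −1.
Squaring successively (mod 83): 35^2 = 1225 ≡ 63; 35^4 ≡ 63² = 3969 ≡ 68; 35^8 ≡ 68² = 4624 ≡ 59; 35^16 ≡ 59² = 3481 ≡ 78; 35^32 ≡ 78² = 6084 ≡ 25.
Since 41 = 32 + 8 + 1, 35^41 ≡ 25 · 59 · 35; multiplying out mod 83: 25·59 = 1475 ≡ 64, then 64·35 = 2240 ≡ 82. Thus 35^41 ≡ 82 ≡ −1 (mod 83).
By Euler's criterion 35 is a quadratic non-residue mod 83: no x satisfies x² ≡ 35 (mod 83).

No such integer exists.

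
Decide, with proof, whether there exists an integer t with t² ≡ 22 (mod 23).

23 is prime, so by Euler's criterion 22 is a square mod 23 iff 22^((23−1)/2) = 22^11 ≡ 1 (mod 23).
Repeated squaring mod 23: 22^2 = 484 ≡ 1; 22^4 ≡ 1² = 1 ≡ 1; 22^8 ≡ 1² = 1 ≡ 1.
Since 11 = 8 + 2 + 1, 22^11 ≡ 1 · 1 · 22; multiplying out mod 23: 1·1 = 1 ≡ 1, then 1·22 = 22 ≡ 22. Thus 22^11 ≡ 22 ≡ −1 (mod 23).
By Euler's criterion 22 is a quadratic non-residue mod 23: no t satisfies t² ≡ 22 (mod 23).

There is no such integer.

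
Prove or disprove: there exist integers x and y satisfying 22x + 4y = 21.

No such integers exist.

Any value of 22x + 4y is a multiple of gcd(22, 4) = 2.
But 21 = 2·10 + 1, so 2 ∤ 21.
Hence no integers x, y satisfy the equation.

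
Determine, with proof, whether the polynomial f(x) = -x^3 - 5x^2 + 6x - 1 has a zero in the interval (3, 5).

No.

The endpoint values f(3) = -55 and f(5) = -221 are both negative. Claim: f(x) < 0 for every x in (3, 5).
Shift to the endpoint 3: with x = 3 + u (0 < u < 2), one computes f(3 + u) = -u^3 - 14u^2 - 51u - 55.
All 4 nonzero coefficients of this polynomial in u are negative; hence for u > 0 the value is a sum of negative terms (the constant -55 among them).
Therefore f(x) < 0 throughout (3, 5), and f has no zero there.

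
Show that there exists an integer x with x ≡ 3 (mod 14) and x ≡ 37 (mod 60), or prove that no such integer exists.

x = 157

Here gcd(14, 60) = 2, and both 3 and 37 leave remainder 1 mod 2, so the system is consistent.
Put x = 3 + 14t, so we need 14t ≡ 34 (mod 60), equivalently (divide by 2) 7t ≡ 17 (mod 30).
Invert 7 mod 30 by the Euclidean algorithm: 30 = 4·7 + 2, 7 = 3·2 + 1, 2 = 2·1 + 0; back-substituting, 1 = 7 − 3·2 = 7 − 3·(30 − 4·7) = −3·30 + 13·7. Hence 7·13 ≡ 1, so 7⁻¹ ≡ 13 (mod 30).
Therefore t ≡ 13·17 = 221 ≡ 11 (mod 30).
Then x = 3 + 14·11 = 157.
Check: 157 mod 14 = 3, 157 mod 60 = 37. ✓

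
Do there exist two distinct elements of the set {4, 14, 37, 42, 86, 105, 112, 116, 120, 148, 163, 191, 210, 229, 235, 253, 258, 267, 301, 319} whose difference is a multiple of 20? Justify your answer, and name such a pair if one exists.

Reduce each element modulo 20: 4↦4, 14↦14, 37↦17, 42↦2, 86↦6, 105↦5, 112↦12, 116↦16, 120↦0, 148↦8, 163↦3, 191↦11, 210↦10, 229↦9, 235↦15, 253↦13, 258↦18, 267↦7, 301↦1, 319↦19.
These 20 residues are pairwise different, hence no difference of two elements is divisible by 20.

There is no such pair.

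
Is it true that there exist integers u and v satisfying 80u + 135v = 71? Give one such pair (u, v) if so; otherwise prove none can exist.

There are no such integers.

gcd(80, 135) = 5, so every integer of the form 80u + 135v is a multiple of 5.
But 71 = 5·14 + 1, so 5 ∤ 71.
So the equation is unsolvable over ℤ.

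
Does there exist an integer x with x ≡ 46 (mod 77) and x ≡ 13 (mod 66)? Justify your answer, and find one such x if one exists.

x = 277

The moduli are not coprime: gcd(77, 66) = 11. Compatibility requires 11 ∣ (13 − 46) = -33, which holds, so solutions exist.
List candidates x ≡ 46 (mod 77): 46, 123, 200, 277. Modulo 66 these are 46, 57, 2, 13; 277 gives 13 as required.
Indeed 277 ≡ 46 (mod 77) and 277 ≡ 13 (mod 66).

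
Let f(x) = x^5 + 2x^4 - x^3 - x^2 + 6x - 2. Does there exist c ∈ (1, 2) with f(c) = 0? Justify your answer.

The endpoint values f(1) = 5 and f(2) = 62 are both positive. Claim: f(x) > 0 for every x in (1, 2).
Substitute x = 1 + u, where 0 < u < 1 on the interval. Expanding, f(1 + u) = u^5 + 7u^4 + 17u^3 + 18u^2 + 14u + 5.
All 6 nonzero coefficients of this polynomial in u are positive; hence for u > 0 the value is a sum of positive terms (the constant 5 among them).
Therefore f(x) > 0 throughout (1, 2), and f has no zero there.

f has no root in that interval.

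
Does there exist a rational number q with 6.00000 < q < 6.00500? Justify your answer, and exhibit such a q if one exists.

q = 1207/201

Look for a denominator N such that an integer falls strictly between N·6.00000 and N·6.00500. N = 201 works: 201·6.00000 = 1206.00000 < 1207 < 1207.00500 = 201·6.00500.
So q = 1207/201 works: it is a ratio of integers, and dividing 201·6.00000 < 1207 < 201·6.00500 through by 201 gives 6.00000 < 1207/201 < 6.00500.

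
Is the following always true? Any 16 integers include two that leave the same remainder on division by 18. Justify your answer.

No, the set {26, 27, 28, 29, 30, 31, 32, 33, 34, 35, 36, 37, 38, 39, 40, 41} is a counterexample.

Try 16 consecutive integers, 26, 27, …, 41. Their remainders mod 18 are 8, 9, 10, 11, 12, 13, 14, 15, 16, 17, 0, 1, 2, 3, 4, 5 — pairwise different, as any 16 ≤ 18 consecutive integers have distinct residues.
Hence this collection has no pair with equal remainders mod 18, disproving the claim.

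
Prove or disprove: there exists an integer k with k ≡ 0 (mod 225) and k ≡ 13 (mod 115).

No such integer exists.

Both moduli are multiples of 5 = gcd(225, 115), so any solution would satisfy k ≡ 0 and k ≡ 13 modulo 5 simultaneously.
However 0 ≡ 0 and 13 ≡ 3 (mod 5), and 0 ≠ 3.
So no integer satisfies both congruences.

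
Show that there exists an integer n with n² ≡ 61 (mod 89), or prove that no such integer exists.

Apply Euler's criterion with the prime 89: 61 is a quadratic residue iff 61^44 ≡ 1 (mod 89), and a non-residue iff it is ≡ −1.
Squaring successively (mod 89): 61^2 = 3721 ≡ 72; 61^4 ≡ 72² = 5184 ≡ 22; 61^8 ≡ 22² = 484 ≡ 39; 61^16 ≡ 39² = 1521 ≡ 8; 61^32 ≡ 8² = 64 ≡ 64.
Since 44 = 32 + 8 + 4, 61^44 ≡ 64 · 39 · 22; multiplying out mod 89: 64·39 = 2496 ≡ 4, then 4·22 = 88 ≡ 88. Thus 61^44 ≡ 88 ≡ −1 (mod 89).
The value −1 means 61 is a non-residue modulo 89, so n² ≡ 61 (mod 89) is impossible.

No, no such integer exists.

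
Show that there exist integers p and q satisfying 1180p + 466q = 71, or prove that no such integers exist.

There are no such integers.

gcd(1180, 466) = 2, so every integer of the form 1180p + 466q is a multiple of 2.
But 71 = 2·35 + 1, so 2 ∤ 71.
Therefore 1180p + 466q = 71 has no solution in integers.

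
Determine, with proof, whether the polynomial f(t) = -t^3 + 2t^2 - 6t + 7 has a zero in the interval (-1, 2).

Such a root exists.

f(-1) = 16 and f(2) = -5, which have opposite signs.
Since f is a polynomial it is continuous on [-1, 2].
By the Intermediate Value Theorem f must vanish at some point of (-1, 2).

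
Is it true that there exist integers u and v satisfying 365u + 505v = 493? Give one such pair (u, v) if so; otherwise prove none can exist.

gcd(365, 505) = 5, so every integer of the form 365u + 505v is a multiple of 5.
But 493 = 5·98 + 3, so 5 ∤ 493.
Therefore 365u + 505v = 493 has no solution in integers.

No, no such integers exist.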